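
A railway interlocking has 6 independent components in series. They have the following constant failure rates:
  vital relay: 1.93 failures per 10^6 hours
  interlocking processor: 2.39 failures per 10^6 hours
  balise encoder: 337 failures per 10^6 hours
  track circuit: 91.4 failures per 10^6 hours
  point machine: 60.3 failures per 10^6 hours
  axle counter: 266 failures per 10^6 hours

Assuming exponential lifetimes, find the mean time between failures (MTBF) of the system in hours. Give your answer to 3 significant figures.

Series of exponential components: λ_sys = Σ λ_i
λ_sys = 0.00000193 + 0.00000239 + 0.000337 + 0.0000914 + 0.0000603 + 0.000266 = 7.5902e-04 /h
MTBF = 1 / λ_sys = 1320 h

1320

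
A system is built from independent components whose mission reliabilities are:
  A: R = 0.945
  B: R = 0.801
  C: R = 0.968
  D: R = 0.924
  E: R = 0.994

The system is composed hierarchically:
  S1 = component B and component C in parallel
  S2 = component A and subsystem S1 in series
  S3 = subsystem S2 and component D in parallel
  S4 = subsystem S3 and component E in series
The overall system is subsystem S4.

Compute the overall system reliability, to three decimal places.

Parallel (B and C): 1 − (1 − 0.80100)(1 − 0.96800) = 0.99363
Series (A and [0.99363]): 0.94500 × 0.99363 = 0.93898
Parallel ([0.93898] and D): 1 − (1 − 0.93898)(1 − 0.92400) = 0.99536
Series ([0.99536] and E): 0.99536 × 0.99400 = 0.989

0.989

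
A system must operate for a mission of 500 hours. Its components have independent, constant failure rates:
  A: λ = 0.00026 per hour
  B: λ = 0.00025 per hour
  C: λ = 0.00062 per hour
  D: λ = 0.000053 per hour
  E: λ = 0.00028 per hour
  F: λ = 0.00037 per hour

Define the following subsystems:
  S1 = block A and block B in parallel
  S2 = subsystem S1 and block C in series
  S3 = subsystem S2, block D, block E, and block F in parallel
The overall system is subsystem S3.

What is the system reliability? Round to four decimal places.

0.9998

R(A) = exp(−0.00026 × 500) = 0.878095
R(B) = exp(−0.00025 × 500) = 0.882497
R(C) = exp(−0.00062 × 500) = 0.733447
R(D) = exp(−0.000053 × 500) = 0.973848
R(E) = exp(−0.00028 × 500) = 0.869358
R(F) = exp(−0.00037 × 500) = 0.831104
Parallel (A and B): 1 − (1 − 0.878095)(1 − 0.882497) = 0.985676
Series ([0.985676] and C): 0.985676 × 0.733447 = 0.722941
Parallel ([0.722941], D, E, and F): 1 − (1 − 0.722941)(1 − 0.973848)(1 − 0.869358)(1 − 0.831104) = 0.9998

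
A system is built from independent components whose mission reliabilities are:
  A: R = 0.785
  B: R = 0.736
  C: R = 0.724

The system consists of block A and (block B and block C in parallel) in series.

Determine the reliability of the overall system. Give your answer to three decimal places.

0.728

Parallel (B and C): 1 − (1 − 0.73600)(1 − 0.72400) = 0.92714
Series (A and [0.92714]): 0.78500 × 0.92714 = 0.728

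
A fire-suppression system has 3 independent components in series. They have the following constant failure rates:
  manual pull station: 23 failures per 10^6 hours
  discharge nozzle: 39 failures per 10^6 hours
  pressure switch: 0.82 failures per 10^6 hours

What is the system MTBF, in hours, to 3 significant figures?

Series of exponential components: λ_sys = Σ λ_i
λ_sys = 0.000023 + 0.000039 + 0.00000082 = 6.2820e-05 /h
MTBF = 1 / λ_sys = 15900 h

15900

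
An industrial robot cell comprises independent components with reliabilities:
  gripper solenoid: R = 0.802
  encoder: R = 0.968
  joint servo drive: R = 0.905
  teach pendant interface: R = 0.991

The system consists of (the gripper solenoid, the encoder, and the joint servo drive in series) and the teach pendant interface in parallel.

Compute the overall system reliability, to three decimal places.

0.997

Series (gripper solenoid, encoder, and joint servo drive): 0.80200 × 0.96800 × 0.90500 = 0.70258
Parallel ([0.70258] and teach pendant interface): 1 − (1 − 0.70258)(1 − 0.99100) = 0.997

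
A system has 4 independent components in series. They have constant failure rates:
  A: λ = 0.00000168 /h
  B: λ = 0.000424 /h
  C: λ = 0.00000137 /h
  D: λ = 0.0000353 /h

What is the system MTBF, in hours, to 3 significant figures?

Series of exponential components: λ_sys = Σ λ_i
λ_sys = 0.00000168 + 0.000424 + 0.00000137 + 0.0000353 = 4.6235e-04 /h
MTBF = 1 / λ_sys = 2160 h

2160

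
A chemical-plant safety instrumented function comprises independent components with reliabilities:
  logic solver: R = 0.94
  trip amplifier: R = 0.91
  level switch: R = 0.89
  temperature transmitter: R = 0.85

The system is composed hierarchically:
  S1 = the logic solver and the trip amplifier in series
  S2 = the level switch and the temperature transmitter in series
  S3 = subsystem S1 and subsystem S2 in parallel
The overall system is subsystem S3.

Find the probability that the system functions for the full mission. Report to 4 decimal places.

Series (logic solver and trip amplifier): 0.940000 × 0.910000 = 0.855400
Series (level switch and temperature transmitter): 0.890000 × 0.850000 = 0.756500
Parallel ([0.855400] and [0.756500]): 1 − (1 − 0.855400)(1 − 0.756500) = 0.9648

0.9648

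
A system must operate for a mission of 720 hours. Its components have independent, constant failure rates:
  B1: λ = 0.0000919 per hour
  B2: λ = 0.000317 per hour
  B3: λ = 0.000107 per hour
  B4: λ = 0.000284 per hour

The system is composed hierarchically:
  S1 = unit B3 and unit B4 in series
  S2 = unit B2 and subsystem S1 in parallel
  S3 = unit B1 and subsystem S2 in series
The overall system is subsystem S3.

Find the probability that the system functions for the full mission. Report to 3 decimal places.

0.889

R(B1) = exp(−0.0000919 × 720) = 0.93597
R(B2) = exp(−0.000317 × 720) = 0.79593
R(B3) = exp(−0.000107 × 720) = 0.92585
R(B4) = exp(−0.000284 × 720) = 0.81507
Series (B3 and B4): 0.92585 × 0.81507 = 0.75463
Parallel (B2 and [0.75463]): 1 − (1 − 0.79593)(1 − 0.75463) = 0.94993
Series (B1 and [0.94993]): 0.93597 × 0.94993 = 0.889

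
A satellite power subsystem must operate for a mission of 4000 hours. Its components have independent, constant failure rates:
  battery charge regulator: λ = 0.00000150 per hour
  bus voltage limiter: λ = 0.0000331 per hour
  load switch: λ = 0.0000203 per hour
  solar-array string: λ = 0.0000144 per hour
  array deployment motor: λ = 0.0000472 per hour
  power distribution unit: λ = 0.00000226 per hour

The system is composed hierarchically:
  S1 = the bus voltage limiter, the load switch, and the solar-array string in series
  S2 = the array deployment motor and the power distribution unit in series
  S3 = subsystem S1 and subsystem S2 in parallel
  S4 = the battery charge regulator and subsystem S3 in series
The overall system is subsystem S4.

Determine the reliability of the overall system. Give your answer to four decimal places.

0.9516

R(battery charge regulator) = exp(−0.00000150 × 4000) = 0.994018
R(bus voltage limiter) = exp(−0.0000331 × 4000) = 0.875991
R(load switch) = exp(−0.0000203 × 4000) = 0.922009
R(solar-array string) = exp(−0.0000144 × 4000) = 0.944027
R(array deployment motor) = exp(−0.0000472 × 4000) = 0.827952
R(power distribution unit) = exp(−0.00000226 × 4000) = 0.991001
Series (bus voltage limiter, load switch, and solar-array string): 0.875991 × 0.922009 × 0.944027 = 0.762464
Series (array deployment motor and power distribution unit): 0.827952 × 0.991001 = 0.820501
Parallel ([0.762464] and [0.820501]): 1 − (1 − 0.762464)(1 − 0.820501) = 0.957363
Series (battery charge regulator and [0.957363]): 0.994018 × 0.957363 = 0.9516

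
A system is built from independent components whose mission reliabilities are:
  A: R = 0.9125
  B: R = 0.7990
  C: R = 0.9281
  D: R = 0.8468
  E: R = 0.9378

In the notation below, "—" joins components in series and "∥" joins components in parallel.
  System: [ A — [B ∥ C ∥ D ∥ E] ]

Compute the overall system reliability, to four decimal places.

Parallel (B, C, D, and E): 1 − (1 − 0.799000)(1 − 0.928100)(1 − 0.846800)(1 − 0.937800) = 0.999862
Series (A and [0.999862]): 0.912500 × 0.999862 = 0.9124

0.9124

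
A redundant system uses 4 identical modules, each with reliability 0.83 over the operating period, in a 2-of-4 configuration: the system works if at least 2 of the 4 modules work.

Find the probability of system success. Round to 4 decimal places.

R = Σ_{i=2}^{4} C(4,i) p^i (1−p)^{4−i} with p = 0.83
C(4,2)·0.83^2·0.17^2 = 0.119455
C(4,3)·0.83^3·0.17^1 = 0.388815
C(4,4)·0.83^4·0.17^0 = 0.474583
Sum = 0.9829

0.9829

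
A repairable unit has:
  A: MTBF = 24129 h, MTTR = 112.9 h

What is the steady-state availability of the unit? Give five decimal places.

0.99534

A(A) = MTBF/(MTBF+MTTR) = 24129/(24129+112.9) = 0.99534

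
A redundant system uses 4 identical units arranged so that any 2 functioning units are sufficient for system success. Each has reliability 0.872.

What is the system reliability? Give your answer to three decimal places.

0.992

R = Σ_{i=2}^{4} C(4,i) p^i (1−p)^{4−i} with p = 0.872
C(4,2)·0.872^2·0.128^2 = 0.07475
C(4,3)·0.872^3·0.128^1 = 0.33948
C(4,4)·0.872^4·0.128^0 = 0.57818
Sum = 0.992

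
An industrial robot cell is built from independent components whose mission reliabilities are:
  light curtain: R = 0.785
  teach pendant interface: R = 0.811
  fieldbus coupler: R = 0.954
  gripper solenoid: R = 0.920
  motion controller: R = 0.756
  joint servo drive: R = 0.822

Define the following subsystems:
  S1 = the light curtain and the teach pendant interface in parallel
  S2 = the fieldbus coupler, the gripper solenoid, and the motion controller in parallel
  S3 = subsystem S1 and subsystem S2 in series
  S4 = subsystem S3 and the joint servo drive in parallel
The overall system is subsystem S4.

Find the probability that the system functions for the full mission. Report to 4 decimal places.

0.9926

Parallel (light curtain and teach pendant interface): 1 − (1 − 0.785000)(1 − 0.811000) = 0.959365
Parallel (fieldbus coupler, gripper solenoid, and motion controller): 1 − (1 − 0.954000)(1 − 0.920000)(1 − 0.756000) = 0.999102
Series ([0.959365] and [0.999102]): 0.959365 × 0.999102 = 0.958503
Parallel ([0.958503] and joint servo drive): 1 − (1 − 0.958503)(1 − 0.822000) = 0.9926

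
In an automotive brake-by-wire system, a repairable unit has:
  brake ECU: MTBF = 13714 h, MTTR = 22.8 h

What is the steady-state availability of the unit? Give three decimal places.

A(brake ECU) = MTBF/(MTBF+MTTR) = 13714/(13714+22.8) = 0.998

0.998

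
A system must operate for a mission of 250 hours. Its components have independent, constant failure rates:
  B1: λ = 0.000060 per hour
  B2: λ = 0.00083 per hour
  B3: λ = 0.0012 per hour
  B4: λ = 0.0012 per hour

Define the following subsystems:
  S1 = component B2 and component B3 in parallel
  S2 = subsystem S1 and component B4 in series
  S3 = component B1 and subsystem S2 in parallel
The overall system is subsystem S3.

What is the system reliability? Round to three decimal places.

R(B1) = exp(−0.000060 × 250) = 0.98511
R(B2) = exp(−0.00083 × 250) = 0.81261
R(B3) = exp(−0.0012 × 250) = 0.74082
R(B4) = exp(−0.0012 × 250) = 0.74082
Parallel (B2 and B3): 1 − (1 − 0.81261)(1 − 0.74082) = 0.95143
Series ([0.95143] and B4): 0.95143 × 0.74082 = 0.70484
Parallel (B1 and [0.70484]): 1 − (1 − 0.98511)(1 − 0.70484) = 0.996

0.996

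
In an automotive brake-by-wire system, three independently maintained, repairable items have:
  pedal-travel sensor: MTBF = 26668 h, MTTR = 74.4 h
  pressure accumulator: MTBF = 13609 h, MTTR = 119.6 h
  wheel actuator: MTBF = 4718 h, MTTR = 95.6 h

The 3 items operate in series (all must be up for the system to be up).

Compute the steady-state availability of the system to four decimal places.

A(pedal-travel sensor) = MTBF/(MTBF+MTTR) = 26668/(26668+74.4) = 0.997218
A(pressure accumulator) = MTBF/(MTBF+MTTR) = 13609/(13609+119.6) = 0.991288
A(wheel actuator) = MTBF/(MTBF+MTTR) = 4718/(4718+95.6) = 0.980140
Series availability: 0.997218 × 0.991288 × 0.980140 = 0.9689

0.9689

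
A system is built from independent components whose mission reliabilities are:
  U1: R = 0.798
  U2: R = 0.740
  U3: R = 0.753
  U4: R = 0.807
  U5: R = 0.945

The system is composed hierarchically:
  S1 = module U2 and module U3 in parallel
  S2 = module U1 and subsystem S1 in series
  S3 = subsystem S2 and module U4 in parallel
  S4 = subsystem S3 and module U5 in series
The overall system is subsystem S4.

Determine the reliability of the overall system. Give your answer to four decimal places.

0.8988

Parallel (U2 and U3): 1 − (1 − 0.740000)(1 − 0.753000) = 0.935780
Series (U1 and [0.935780]): 0.798000 × 0.935780 = 0.746752
Parallel ([0.746752] and U4): 1 − (1 − 0.746752)(1 − 0.807000) = 0.951123
Series ([0.951123] and U5): 0.951123 × 0.945000 = 0.8988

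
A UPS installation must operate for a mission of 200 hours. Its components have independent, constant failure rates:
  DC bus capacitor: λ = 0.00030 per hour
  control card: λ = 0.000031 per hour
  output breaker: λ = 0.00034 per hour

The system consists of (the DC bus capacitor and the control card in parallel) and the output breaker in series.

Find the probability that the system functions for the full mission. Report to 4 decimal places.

R(DC bus capacitor) = exp(−0.00030 × 200) = 0.941765
R(control card) = exp(−0.000031 × 200) = 0.993819
R(output breaker) = exp(−0.00034 × 200) = 0.934260
Parallel (DC bus capacitor and control card): 1 − (1 − 0.941765)(1 − 0.993819) = 0.999640
Series ([0.999640] and output breaker): 0.999640 × 0.934260 = 0.9339

0.9339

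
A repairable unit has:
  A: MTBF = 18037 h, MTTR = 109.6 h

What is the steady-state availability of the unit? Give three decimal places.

0.994

A(A) = MTBF/(MTBF+MTTR) = 18037/(18037+109.6) = 0.994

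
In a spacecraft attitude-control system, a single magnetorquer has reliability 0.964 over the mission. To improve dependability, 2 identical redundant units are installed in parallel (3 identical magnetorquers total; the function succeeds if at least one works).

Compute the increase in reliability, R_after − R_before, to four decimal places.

0.0360

R_before = 0.964
R_after = 1 − (1 − 0.964)^3 = 1.0000
ΔR = 1.0000 − 0.964 = 0.0360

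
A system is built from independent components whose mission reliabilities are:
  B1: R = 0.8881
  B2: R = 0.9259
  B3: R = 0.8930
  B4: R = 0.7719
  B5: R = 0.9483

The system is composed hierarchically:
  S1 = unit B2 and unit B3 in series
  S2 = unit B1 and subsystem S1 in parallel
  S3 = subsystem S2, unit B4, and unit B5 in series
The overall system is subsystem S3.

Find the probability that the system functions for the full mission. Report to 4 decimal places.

0.7178

Series (B2 and B3): 0.925900 × 0.893000 = 0.826829
Parallel (B1 and [0.826829]): 1 − (1 − 0.888100)(1 − 0.826829) = 0.980622
Series ([0.980622], B4, and B5): 0.980622 × 0.771900 × 0.948300 = 0.7178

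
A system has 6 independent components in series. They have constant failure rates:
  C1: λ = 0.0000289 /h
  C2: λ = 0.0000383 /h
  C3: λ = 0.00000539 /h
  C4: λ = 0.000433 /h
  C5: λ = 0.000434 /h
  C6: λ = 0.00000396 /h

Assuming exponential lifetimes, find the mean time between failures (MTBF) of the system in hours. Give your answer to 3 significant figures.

1060

Series of exponential components: λ_sys = Σ λ_i
λ_sys = 0.0000289 + 0.0000383 + 0.00000539 + 0.000433 + 0.000434 + 0.00000396 = 9.4355e-04 /h
MTBF = 1 / λ_sys = 1060 h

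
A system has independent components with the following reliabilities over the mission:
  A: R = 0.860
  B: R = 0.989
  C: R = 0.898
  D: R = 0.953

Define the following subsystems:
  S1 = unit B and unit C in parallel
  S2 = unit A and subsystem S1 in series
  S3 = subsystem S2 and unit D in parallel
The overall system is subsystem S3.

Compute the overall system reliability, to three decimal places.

Parallel (B and C): 1 − (1 − 0.98900)(1 − 0.89800) = 0.99888
Series (A and [0.99888]): 0.86000 × 0.99888 = 0.85904
Parallel ([0.85904] and D): 1 − (1 − 0.85904)(1 − 0.95300) = 0.993

0.993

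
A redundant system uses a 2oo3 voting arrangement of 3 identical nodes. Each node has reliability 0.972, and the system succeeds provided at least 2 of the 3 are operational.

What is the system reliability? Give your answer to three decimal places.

R = Σ_{i=2}^{3} C(3,i) p^i (1−p)^{3−i} with p = 0.972
C(3,2)·0.972^2·0.028^1 = 0.07936
C(3,3)·0.972^3·0.028^0 = 0.91833
Sum = 0.998

0.998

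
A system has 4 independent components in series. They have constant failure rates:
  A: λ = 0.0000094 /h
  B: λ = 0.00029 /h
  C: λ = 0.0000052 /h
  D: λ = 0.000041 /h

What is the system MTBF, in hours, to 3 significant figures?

2890

Series of exponential components: λ_sys = Σ λ_i
λ_sys = 0.0000094 + 0.00029 + 0.0000052 + 0.000041 = 3.4560e-04 /h
MTBF = 1 / λ_sys = 2890 h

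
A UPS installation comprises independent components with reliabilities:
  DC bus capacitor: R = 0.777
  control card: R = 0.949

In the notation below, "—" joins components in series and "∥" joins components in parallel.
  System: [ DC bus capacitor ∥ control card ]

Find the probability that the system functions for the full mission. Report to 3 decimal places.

0.989

Parallel (DC bus capacitor and control card): 1 − (1 − 0.77700)(1 − 0.94900) = 0.989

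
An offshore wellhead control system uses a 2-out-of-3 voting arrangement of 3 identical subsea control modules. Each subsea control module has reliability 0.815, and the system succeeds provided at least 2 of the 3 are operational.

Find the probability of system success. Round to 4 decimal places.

0.9100

R = Σ_{i=2}^{3} C(3,i) p^i (1−p)^{3−i} with p = 0.815
C(3,2)·0.815^2·0.185^1 = 0.368645
C(3,3)·0.815^3·0.185^0 = 0.541343
Sum = 0.9100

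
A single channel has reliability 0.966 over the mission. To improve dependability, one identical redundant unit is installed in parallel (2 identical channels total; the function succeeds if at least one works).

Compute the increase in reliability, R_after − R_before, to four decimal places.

0.0328

R_before = 0.966
R_after = 1 − (1 − 0.966)^2 = 0.9988
ΔR = 0.9988 − 0.966 = 0.0328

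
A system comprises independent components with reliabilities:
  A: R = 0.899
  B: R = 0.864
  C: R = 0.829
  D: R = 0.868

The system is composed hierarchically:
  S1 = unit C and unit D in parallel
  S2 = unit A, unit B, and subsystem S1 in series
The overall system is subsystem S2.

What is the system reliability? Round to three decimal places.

Parallel (C and D): 1 − (1 − 0.82900)(1 − 0.86800) = 0.97743
Series (A, B, and [0.97743]): 0.89900 × 0.86400 × 0.97743 = 0.759

0.759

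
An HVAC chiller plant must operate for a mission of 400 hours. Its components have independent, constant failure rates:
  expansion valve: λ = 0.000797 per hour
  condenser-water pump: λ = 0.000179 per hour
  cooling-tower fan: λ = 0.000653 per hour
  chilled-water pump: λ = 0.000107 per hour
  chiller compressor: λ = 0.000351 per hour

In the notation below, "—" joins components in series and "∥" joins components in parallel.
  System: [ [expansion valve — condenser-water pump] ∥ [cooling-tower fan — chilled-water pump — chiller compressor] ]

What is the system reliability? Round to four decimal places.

R(expansion valve) = exp(−0.000797 × 400) = 0.727021
R(condenser-water pump) = exp(−0.000179 × 400) = 0.930903
R(cooling-tower fan) = exp(−0.000653 × 400) = 0.770127
R(chilled-water pump) = exp(−0.000107 × 400) = 0.958103
R(chiller compressor) = exp(−0.000351 × 400) = 0.869011
Series (expansion valve and condenser-water pump): 0.727021 × 0.930903 = 0.676786
Series (cooling-tower fan, chilled-water pump, and chiller compressor): 0.770127 × 0.958103 × 0.869011 = 0.641209
Parallel ([0.676786] and [0.641209]): 1 − (1 − 0.676786)(1 − 0.641209) = 0.8840

0.8840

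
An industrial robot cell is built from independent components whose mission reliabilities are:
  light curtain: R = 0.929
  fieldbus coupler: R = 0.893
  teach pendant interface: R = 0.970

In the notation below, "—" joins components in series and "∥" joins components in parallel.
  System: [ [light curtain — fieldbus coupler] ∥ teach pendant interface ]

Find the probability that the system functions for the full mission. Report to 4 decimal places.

0.9949

Series (light curtain and fieldbus coupler): 0.929000 × 0.893000 = 0.829597
Parallel ([0.829597] and teach pendant interface): 1 − (1 − 0.829597)(1 − 0.970000) = 0.9949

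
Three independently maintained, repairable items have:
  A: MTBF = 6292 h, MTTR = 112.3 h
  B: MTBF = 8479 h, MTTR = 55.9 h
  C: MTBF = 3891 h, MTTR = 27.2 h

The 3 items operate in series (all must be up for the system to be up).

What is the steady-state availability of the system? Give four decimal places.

0.9693

A(A) = MTBF/(MTBF+MTTR) = 6292/(6292+112.3) = 0.982465
A(B) = MTBF/(MTBF+MTTR) = 8479/(8479+55.9) = 0.993450
A(C) = MTBF/(MTBF+MTTR) = 3891/(3891+27.2) = 0.993058
Series availability: 0.982465 × 0.993450 × 0.993058 = 0.9693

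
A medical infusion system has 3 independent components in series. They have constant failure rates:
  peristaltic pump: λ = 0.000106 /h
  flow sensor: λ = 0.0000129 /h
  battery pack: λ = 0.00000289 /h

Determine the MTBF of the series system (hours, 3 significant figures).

Series of exponential components: λ_sys = Σ λ_i
λ_sys = 0.000106 + 0.0000129 + 0.00000289 = 1.2179e-04 /h
MTBF = 1 / λ_sys = 8210 h

8210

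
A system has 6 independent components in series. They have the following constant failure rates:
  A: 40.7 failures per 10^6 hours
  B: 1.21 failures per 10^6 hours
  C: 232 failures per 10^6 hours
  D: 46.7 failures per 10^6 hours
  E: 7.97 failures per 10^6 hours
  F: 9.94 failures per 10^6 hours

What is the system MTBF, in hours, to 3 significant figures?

2950

Series of exponential components: λ_sys = Σ λ_i
λ_sys = 0.0000407 + 0.00000121 + 0.000232 + 0.0000467 + 0.00000797 + 0.00000994 = 3.3852e-04 /h
MTBF = 1 / λ_sys = 2950 h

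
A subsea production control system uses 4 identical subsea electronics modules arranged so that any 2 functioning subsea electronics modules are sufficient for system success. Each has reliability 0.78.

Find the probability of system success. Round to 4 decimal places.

0.9644

R = Σ_{i=2}^{4} C(4,i) p^i (1−p)^{4−i} with p = 0.78
C(4,2)·0.78^2·0.22^2 = 0.176679
C(4,3)·0.78^3·0.22^1 = 0.417606
C(4,4)·0.78^4·0.22^0 = 0.370151
Sum = 0.9644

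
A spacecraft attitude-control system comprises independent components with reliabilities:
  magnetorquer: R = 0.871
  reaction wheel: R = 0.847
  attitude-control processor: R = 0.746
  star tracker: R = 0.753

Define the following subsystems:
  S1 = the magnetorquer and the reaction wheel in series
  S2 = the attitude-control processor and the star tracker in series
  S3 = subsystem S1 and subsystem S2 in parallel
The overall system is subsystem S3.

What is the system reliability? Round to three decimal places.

Series (magnetorquer and reaction wheel): 0.87100 × 0.84700 = 0.73774
Series (attitude-control processor and star tracker): 0.74600 × 0.75300 = 0.56174
Parallel ([0.73774] and [0.56174]): 1 − (1 − 0.73774)(1 − 0.56174) = 0.885

0.885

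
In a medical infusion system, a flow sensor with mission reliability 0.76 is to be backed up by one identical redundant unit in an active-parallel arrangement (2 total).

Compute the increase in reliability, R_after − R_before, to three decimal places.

0.182

R_before = 0.76
R_after = 1 − (1 − 0.76)^2 = 0.942
ΔR = 0.942 − 0.76 = 0.182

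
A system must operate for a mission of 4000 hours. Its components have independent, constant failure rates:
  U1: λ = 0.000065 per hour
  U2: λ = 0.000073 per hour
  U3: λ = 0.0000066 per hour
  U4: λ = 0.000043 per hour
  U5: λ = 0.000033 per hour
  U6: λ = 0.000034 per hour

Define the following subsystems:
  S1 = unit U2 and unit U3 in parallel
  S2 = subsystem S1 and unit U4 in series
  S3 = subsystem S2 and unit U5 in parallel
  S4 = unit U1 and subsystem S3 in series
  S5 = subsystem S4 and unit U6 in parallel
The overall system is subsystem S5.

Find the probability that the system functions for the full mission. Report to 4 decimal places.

0.9689

R(U1) = exp(−0.000065 × 4000) = 0.771052
R(U2) = exp(−0.000073 × 4000) = 0.746769
R(U3) = exp(−0.0000066 × 4000) = 0.973945
R(U4) = exp(−0.000043 × 4000) = 0.841979
R(U5) = exp(−0.000033 × 4000) = 0.876341
R(U6) = exp(−0.000034 × 4000) = 0.872843
Parallel (U2 and U3): 1 − (1 − 0.746769)(1 − 0.973945) = 0.993402
Series ([0.993402] and U4): 0.993402 × 0.841979 = 0.836424
Parallel ([0.836424] and U5): 1 − (1 − 0.836424)(1 − 0.876341) = 0.979772
Series (U1 and [0.979772]): 0.771052 × 0.979772 = 0.755455
Parallel ([0.755455] and U6): 1 − (1 − 0.755455)(1 − 0.872843) = 0.9689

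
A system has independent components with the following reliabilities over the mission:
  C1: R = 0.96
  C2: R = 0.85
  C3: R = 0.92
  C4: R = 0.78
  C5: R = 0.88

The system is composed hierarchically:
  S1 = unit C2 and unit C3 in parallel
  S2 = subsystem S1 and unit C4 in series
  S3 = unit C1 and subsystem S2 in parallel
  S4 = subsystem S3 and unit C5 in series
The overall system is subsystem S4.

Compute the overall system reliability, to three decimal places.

0.872

Parallel (C2 and C3): 1 − (1 − 0.85000)(1 − 0.92000) = 0.98800
Series ([0.98800] and C4): 0.98800 × 0.78000 = 0.77064
Parallel (C1 and [0.77064]): 1 − (1 − 0.96000)(1 − 0.77064) = 0.99083
Series ([0.99083] and C5): 0.99083 × 0.88000 = 0.872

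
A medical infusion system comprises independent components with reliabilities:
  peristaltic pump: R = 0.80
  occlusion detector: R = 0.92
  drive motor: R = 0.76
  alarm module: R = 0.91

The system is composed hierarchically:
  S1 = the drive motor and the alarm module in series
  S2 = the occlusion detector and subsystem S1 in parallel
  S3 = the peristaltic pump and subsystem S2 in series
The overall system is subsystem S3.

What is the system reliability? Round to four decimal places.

0.7803

Series (drive motor and alarm module): 0.760000 × 0.910000 = 0.691600
Parallel (occlusion detector and [0.691600]): 1 − (1 − 0.920000)(1 − 0.691600) = 0.975328
Series (peristaltic pump and [0.975328]): 0.800000 × 0.975328 = 0.7803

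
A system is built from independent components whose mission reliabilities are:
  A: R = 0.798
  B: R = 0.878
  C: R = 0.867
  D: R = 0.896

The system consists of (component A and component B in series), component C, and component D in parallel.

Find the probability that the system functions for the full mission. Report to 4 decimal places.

0.9959

Series (A and B): 0.798000 × 0.878000 = 0.700644
Parallel ([0.700644], C, and D): 1 − (1 − 0.700644)(1 − 0.867000)(1 − 0.896000) = 0.9959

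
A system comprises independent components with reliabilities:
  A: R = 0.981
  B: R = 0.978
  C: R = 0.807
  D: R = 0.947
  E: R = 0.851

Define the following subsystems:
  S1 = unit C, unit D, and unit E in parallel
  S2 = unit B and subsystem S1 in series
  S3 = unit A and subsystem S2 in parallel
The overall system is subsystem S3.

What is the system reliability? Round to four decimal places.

0.9996

Parallel (C, D, and E): 1 − (1 − 0.807000)(1 − 0.947000)(1 − 0.851000) = 0.998476
Series (B and [0.998476]): 0.978000 × 0.998476 = 0.976510
Parallel (A and [0.976510]): 1 − (1 − 0.981000)(1 − 0.976510) = 0.9996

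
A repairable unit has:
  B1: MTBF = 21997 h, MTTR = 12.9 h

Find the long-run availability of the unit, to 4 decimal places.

A(B1) = MTBF/(MTBF+MTTR) = 21997/(21997+12.9) = 0.9994

0.9994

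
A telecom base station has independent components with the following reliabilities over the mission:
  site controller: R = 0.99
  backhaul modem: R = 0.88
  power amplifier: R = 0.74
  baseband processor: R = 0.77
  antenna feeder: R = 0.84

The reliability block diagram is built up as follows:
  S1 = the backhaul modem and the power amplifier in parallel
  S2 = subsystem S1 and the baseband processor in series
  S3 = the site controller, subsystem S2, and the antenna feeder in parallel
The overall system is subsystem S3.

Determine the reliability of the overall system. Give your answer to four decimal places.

Parallel (backhaul modem and power amplifier): 1 − (1 − 0.880000)(1 − 0.740000) = 0.968800
Series ([0.968800] and baseband processor): 0.968800 × 0.770000 = 0.745976
Parallel (site controller, [0.745976], and antenna feeder): 1 − (1 − 0.990000)(1 − 0.745976)(1 − 0.840000) = 0.9996

0.9996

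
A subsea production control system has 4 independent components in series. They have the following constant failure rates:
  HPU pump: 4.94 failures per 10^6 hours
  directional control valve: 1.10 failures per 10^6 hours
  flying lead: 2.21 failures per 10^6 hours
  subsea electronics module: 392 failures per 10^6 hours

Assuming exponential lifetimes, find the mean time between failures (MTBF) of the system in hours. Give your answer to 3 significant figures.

2500

Series of exponential components: λ_sys = Σ λ_i
λ_sys = 0.00000494 + 0.00000110 + 0.00000221 + 0.000392 = 4.0025e-04 /h
MTBF = 1 / λ_sys = 2500 h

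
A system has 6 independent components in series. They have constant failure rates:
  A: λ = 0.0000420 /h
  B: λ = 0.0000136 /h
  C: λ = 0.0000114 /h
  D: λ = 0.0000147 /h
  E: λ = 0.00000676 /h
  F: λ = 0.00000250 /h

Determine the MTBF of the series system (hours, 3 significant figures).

Series of exponential components: λ_sys = Σ λ_i
λ_sys = 0.0000420 + 0.0000136 + 0.0000114 + 0.0000147 + 0.00000676 + 0.00000250 = 9.0960e-05 /h
MTBF = 1 / λ_sys = 11000 h

11000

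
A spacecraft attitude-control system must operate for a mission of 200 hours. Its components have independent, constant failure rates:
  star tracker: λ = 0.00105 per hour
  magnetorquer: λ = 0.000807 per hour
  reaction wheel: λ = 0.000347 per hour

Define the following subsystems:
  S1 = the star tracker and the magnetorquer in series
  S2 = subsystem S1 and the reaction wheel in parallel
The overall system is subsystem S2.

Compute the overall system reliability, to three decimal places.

R(star tracker) = exp(−0.00105 × 200) = 0.81058
R(magnetorquer) = exp(−0.000807 × 200) = 0.85095
R(reaction wheel) = exp(−0.000347 × 200) = 0.93295
Series (star tracker and magnetorquer): 0.81058 × 0.85095 = 0.68976
Parallel ([0.68976] and reaction wheel): 1 − (1 − 0.68976)(1 − 0.93295) = 0.979

0.979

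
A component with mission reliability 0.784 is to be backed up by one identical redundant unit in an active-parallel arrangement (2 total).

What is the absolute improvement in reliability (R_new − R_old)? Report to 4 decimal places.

R_before = 0.784
R_after = 1 − (1 − 0.784)^2 = 0.9533
ΔR = 0.9533 − 0.784 = 0.1693

0.1693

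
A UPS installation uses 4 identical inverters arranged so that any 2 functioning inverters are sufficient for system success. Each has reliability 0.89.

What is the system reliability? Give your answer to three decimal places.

0.995

R = Σ_{i=2}^{4} C(4,i) p^i (1−p)^{4−i} with p = 0.89
C(4,2)·0.89^2·0.11^2 = 0.05751
C(4,3)·0.89^3·0.11^1 = 0.31019
C(4,4)·0.89^4·0.11^0 = 0.62742
Sum = 0.995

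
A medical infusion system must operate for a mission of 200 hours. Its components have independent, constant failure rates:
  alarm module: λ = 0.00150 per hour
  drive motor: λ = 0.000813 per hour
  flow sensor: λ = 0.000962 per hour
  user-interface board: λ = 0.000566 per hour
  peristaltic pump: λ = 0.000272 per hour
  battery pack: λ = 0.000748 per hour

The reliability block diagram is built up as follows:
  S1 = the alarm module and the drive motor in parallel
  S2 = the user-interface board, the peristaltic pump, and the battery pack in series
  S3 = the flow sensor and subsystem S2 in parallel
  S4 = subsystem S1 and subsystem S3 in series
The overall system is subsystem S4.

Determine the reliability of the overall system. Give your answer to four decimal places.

R(alarm module) = exp(−0.00150 × 200) = 0.740818
R(drive motor) = exp(−0.000813 × 200) = 0.849931
R(flow sensor) = exp(−0.000962 × 200) = 0.824977
R(user-interface board) = exp(−0.000566 × 200) = 0.892972
R(peristaltic pump) = exp(−0.000272 × 200) = 0.947053
R(battery pack) = exp(−0.000748 × 200) = 0.861052
Parallel (alarm module and drive motor): 1 − (1 − 0.740818)(1 − 0.849931) = 0.961105
Series (user-interface board, peristaltic pump, and battery pack): 0.892972 × 0.947053 × 0.861052 = 0.728185
Parallel (flow sensor and [0.728185]): 1 − (1 − 0.824977)(1 − 0.728185) = 0.952426
Series ([0.961105] and [0.952426]): 0.961105 × 0.952426 = 0.9154

0.9154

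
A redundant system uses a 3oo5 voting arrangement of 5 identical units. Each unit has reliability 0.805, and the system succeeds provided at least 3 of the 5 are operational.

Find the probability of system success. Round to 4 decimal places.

R = Σ_{i=3}^{5} C(5,i) p^i (1−p)^{5−i} with p = 0.805
C(5,3)·0.805^3·0.195^2 = 0.198361
C(5,4)·0.805^4·0.195^1 = 0.409438
C(5,5)·0.805^5·0.195^0 = 0.338049
Sum = 0.9458

0.9458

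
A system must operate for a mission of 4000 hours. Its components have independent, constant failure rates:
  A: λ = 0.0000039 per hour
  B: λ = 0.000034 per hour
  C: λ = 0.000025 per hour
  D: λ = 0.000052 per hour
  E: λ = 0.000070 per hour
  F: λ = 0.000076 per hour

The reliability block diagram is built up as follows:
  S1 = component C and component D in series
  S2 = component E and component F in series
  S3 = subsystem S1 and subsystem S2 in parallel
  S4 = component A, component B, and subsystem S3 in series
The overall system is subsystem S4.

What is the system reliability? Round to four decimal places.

0.7586

R(A) = exp(−0.0000039 × 4000) = 0.984521
R(B) = exp(−0.000034 × 4000) = 0.872843
R(C) = exp(−0.000025 × 4000) = 0.904837
R(D) = exp(−0.000052 × 4000) = 0.812207
R(E) = exp(−0.000070 × 4000) = 0.755784
R(F) = exp(−0.000076 × 4000) = 0.737861
Series (C and D): 0.904837 × 0.812207 = 0.734915
Series (E and F): 0.755784 × 0.737861 = 0.557664
Parallel ([0.734915] and [0.557664]): 1 − (1 − 0.734915)(1 − 0.557664) = 0.882743
Series (A, B, and [0.882743]): 0.984521 × 0.872843 × 0.882743 = 0.7586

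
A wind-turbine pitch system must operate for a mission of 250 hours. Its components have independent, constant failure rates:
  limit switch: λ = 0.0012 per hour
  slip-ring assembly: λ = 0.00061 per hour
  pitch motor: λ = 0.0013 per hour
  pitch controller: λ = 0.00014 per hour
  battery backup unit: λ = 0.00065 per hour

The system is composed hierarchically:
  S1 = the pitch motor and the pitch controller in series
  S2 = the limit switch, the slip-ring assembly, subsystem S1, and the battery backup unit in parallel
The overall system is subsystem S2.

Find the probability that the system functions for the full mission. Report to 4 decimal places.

0.9983

R(limit switch) = exp(−0.0012 × 250) = 0.740818
R(slip-ring assembly) = exp(−0.00061 × 250) = 0.858559
R(pitch motor) = exp(−0.0013 × 250) = 0.722527
R(pitch controller) = exp(−0.00014 × 250) = 0.965605
R(battery backup unit) = exp(−0.00065 × 250) = 0.850016
Series (pitch motor and pitch controller): 0.722527 × 0.965605 = 0.697676
Parallel (limit switch, slip-ring assembly, [0.697676], and battery backup unit): 1 − (1 − 0.740818)(1 − 0.858559)(1 − 0.697676)(1 − 0.850016) = 0.9983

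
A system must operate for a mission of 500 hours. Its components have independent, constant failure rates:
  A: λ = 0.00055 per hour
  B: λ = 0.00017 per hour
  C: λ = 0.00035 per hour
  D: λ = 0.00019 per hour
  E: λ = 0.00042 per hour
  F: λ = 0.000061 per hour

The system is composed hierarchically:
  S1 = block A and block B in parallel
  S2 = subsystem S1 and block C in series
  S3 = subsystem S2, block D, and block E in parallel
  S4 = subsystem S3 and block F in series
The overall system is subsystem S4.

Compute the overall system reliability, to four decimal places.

R(A) = exp(−0.00055 × 500) = 0.759572
R(B) = exp(−0.00017 × 500) = 0.918512
R(C) = exp(−0.00035 × 500) = 0.839457
R(D) = exp(−0.00019 × 500) = 0.909373
R(E) = exp(−0.00042 × 500) = 0.810584
R(F) = exp(−0.000061 × 500) = 0.969960
Parallel (A and B): 1 − (1 − 0.759572)(1 − 0.918512) = 0.980408
Series ([0.980408] and C): 0.980408 × 0.839457 = 0.823010
Parallel ([0.823010], D, and E): 1 − (1 − 0.823010)(1 − 0.909373)(1 − 0.810584) = 0.996962
Series ([0.996962] and F): 0.996962 × 0.969960 = 0.9670

0.9670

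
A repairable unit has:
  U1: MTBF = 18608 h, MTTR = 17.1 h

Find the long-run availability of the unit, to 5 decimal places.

0.99908

A(U1) = MTBF/(MTBF+MTTR) = 18608/(18608+17.1) = 0.99908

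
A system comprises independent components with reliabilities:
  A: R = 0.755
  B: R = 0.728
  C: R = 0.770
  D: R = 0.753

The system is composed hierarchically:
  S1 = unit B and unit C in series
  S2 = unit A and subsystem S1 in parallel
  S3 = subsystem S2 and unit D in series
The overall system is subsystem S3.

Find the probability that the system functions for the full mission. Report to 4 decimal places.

0.6719

Series (B and C): 0.728000 × 0.770000 = 0.560560
Parallel (A and [0.560560]): 1 − (1 − 0.755000)(1 − 0.560560) = 0.892337
Series ([0.892337] and D): 0.892337 × 0.753000 = 0.6719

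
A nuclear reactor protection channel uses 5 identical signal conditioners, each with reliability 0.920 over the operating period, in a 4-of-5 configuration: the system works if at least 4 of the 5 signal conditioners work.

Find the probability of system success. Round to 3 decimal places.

0.946

R = Σ_{i=4}^{5} C(5,i) p^i (1−p)^{5−i} with p = 0.920
C(5,4)·0.920^4·0.080^1 = 0.28656
C(5,5)·0.920^5·0.080^0 = 0.65908
Sum = 0.946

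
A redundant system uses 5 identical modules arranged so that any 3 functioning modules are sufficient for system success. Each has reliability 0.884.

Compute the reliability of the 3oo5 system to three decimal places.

0.987

R = Σ_{i=3}^{5} C(5,i) p^i (1−p)^{5−i} with p = 0.884
C(5,3)·0.884^3·0.116^2 = 0.09296
C(5,4)·0.884^4·0.116^1 = 0.35419
C(5,5)·0.884^5·0.116^0 = 0.53984
Sum = 0.987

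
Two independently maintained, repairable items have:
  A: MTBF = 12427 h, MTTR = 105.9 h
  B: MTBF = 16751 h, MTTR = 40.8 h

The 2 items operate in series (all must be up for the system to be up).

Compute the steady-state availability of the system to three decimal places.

0.989

A(A) = MTBF/(MTBF+MTTR) = 12427/(12427+105.9) = 0.991550
A(B) = MTBF/(MTBF+MTTR) = 16751/(16751+40.8) = 0.997570
Series availability: 0.991550 × 0.997570 = 0.989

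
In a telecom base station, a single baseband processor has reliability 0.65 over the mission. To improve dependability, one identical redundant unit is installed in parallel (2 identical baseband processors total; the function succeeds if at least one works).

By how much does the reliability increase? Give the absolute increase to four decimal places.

R_before = 0.65
R_after = 1 − (1 − 0.65)^2 = 0.8775
ΔR = 0.8775 − 0.65 = 0.2275

0.2275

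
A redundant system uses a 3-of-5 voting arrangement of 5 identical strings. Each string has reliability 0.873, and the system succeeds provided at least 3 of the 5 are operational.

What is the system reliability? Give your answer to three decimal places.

0.983

R = Σ_{i=3}^{5} C(5,i) p^i (1−p)^{5−i} with p = 0.873
C(5,3)·0.873^3·0.127^2 = 0.10731
C(5,4)·0.873^4·0.127^1 = 0.36883
C(5,5)·0.873^5·0.127^0 = 0.50707
Sum = 0.983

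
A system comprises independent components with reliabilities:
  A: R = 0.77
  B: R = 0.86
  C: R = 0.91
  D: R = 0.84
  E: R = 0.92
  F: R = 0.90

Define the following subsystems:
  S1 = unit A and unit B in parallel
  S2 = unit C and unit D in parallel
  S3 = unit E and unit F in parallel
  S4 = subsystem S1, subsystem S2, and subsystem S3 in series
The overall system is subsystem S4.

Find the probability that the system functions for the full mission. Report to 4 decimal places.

Parallel (A and B): 1 − (1 − 0.770000)(1 − 0.860000) = 0.967800
Parallel (C and D): 1 − (1 − 0.910000)(1 − 0.840000) = 0.985600
Parallel (E and F): 1 − (1 − 0.920000)(1 − 0.900000) = 0.992000
Series ([0.967800], [0.985600], and [0.992000]): 0.967800 × 0.985600 × 0.992000 = 0.9462

0.9462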